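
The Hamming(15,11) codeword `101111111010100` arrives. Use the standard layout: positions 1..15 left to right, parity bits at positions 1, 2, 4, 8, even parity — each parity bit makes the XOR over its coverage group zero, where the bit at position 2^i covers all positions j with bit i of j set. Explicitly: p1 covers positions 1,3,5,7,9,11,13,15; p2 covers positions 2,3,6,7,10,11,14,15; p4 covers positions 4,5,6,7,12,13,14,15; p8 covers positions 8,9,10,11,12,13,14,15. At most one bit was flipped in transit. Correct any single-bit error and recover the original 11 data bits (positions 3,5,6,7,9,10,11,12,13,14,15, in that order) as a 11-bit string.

s1: b1⊕b3⊕b5⊕b7⊕b9⊕b11⊕b13⊕b15 = 1⊕1⊕1⊕1⊕1⊕1⊕1⊕0 = 1
s2: b2⊕b3⊕b6⊕b7⊕b10⊕b11⊕b14⊕b15 = 0⊕1⊕1⊕1⊕0⊕1⊕0⊕0 = 0
s4: b4⊕b5⊕b6⊕b7⊕b12⊕b13⊕b14⊕b15 = 1⊕1⊕1⊕1⊕0⊕1⊕0⊕0 = 1
s8: b8⊕b9⊕b10⊕b11⊕b12⊕b13⊕b14⊕b15 = 1⊕1⊕0⊕1⊕0⊕1⊕0⊕0 = 0
Syndrome (s8...s1) = 0101 → position 5.
Flip bit 5: corrected codeword = 101101111010100
Data bits at positions 3,5,6,7,9,10,11,12,13,14,15: 10111010100

10111010100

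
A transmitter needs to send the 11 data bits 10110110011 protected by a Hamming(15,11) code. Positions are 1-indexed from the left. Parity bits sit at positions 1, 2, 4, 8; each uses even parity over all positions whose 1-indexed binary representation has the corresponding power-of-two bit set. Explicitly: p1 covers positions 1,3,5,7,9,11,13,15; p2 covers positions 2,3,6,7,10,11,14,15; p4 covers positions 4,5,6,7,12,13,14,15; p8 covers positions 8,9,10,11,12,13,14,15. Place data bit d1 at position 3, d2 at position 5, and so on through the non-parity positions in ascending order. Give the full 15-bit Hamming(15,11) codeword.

Place data bits at non-power-of-two positions: b3=1, b5=0, b6=1, b7=1, b9=0, b10=1, b11=1, b12=0, b13=0, b14=1, b15=1.
p1 = XOR of data positions {3,5,7,9,11,13,15} = 1⊕0⊕1⊕0⊕1⊕0⊕1 = 0
p2 = XOR of data positions {3,6,7,10,11,14,15} = 1⊕1⊕1⊕1⊕1⊕1⊕1 = 1
p4 = XOR of data positions {5,6,7,12,13,14,15} = 0⊕1⊕1⊕0⊕0⊕1⊕1 = 0
p8 = XOR of data positions {9,10,11,12,13,14,15} = 0⊕1⊕1⊕0⊕0⊕1⊕1 = 0
Codeword b1..b15 = 011001100110011

011001100110011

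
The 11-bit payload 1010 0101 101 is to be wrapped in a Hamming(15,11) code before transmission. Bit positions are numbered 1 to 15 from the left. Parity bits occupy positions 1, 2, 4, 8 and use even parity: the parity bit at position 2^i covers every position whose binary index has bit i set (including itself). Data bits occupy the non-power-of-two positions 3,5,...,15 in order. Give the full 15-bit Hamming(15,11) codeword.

Place data bits at non-power-of-two positions: b3=1, b5=0, b6=1, b7=0, b9=0, b10=1, b11=0, b12=1, b13=1, b14=0, b15=1.
p1 = XOR of data positions {3,5,7,9,11,13,15} = 1⊕0⊕0⊕0⊕0⊕1⊕1 = 1
p2 = XOR of data positions {3,6,7,10,11,14,15} = 1⊕1⊕0⊕1⊕0⊕0⊕1 = 0
p4 = XOR of data positions {5,6,7,12,13,14,15} = 0⊕1⊕0⊕1⊕1⊕0⊕1 = 0
p8 = XOR of data positions {9,10,11,12,13,14,15} = 0⊕1⊕0⊕1⊕1⊕0⊕1 = 0
Codeword b1..b15 = 101001000101101

101001000101101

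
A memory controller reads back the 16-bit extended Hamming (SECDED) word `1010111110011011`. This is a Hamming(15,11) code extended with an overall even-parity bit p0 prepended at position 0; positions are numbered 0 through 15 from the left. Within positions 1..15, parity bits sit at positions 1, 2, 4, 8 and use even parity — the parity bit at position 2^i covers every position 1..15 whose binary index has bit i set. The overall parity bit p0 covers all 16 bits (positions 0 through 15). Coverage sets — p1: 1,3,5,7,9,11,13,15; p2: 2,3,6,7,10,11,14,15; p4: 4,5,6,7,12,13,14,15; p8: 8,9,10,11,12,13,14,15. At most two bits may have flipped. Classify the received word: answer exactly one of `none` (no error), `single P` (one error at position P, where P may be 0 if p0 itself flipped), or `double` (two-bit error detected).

single 12

s1: b1⊕b3⊕b5⊕b7⊕b9⊕b11⊕b13⊕b15 = 0⊕0⊕1⊕1⊕0⊕1⊕0⊕1 = 0
s2: b2⊕b3⊕b6⊕b7⊕b10⊕b11⊕b14⊕b15 = 1⊕0⊕1⊕1⊕0⊕1⊕1⊕1 = 0
s4: b4⊕b5⊕b6⊕b7⊕b12⊕b13⊕b14⊕b15 = 1⊕1⊕1⊕1⊕1⊕0⊕1⊕1 = 1
s8: b8⊕b9⊕b10⊕b11⊕b12⊕b13⊕b14⊕b15 = 1⊕0⊕0⊕1⊕1⊕0⊕1⊕1 = 1
Syndrome (s8...s1) = 1100 → position 12.
Overall parity (XOR of all 16 bits, including p0): 1⊕0⊕1⊕0⊕1⊕1⊕1⊕1⊕1⊕0⊕0⊕1⊕1⊕0⊕1⊕1 = 1
Overall=1, syndrome position=12 → single-bit error at position 12.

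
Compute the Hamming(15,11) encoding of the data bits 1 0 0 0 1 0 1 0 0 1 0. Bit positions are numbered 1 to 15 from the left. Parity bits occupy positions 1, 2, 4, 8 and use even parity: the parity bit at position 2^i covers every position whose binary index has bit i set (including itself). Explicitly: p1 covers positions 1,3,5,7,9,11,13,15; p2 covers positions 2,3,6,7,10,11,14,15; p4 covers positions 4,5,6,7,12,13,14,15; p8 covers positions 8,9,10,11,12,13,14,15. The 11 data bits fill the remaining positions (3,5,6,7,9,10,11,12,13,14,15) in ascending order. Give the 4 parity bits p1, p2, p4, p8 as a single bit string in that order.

Place data bits at non-power-of-two positions: b3=1, b5=0, b6=0, b7=0, b9=1, b10=0, b11=1, b12=0, b13=0, b14=1, b15=0.
p1 = XOR of data positions {3,5,7,9,11,13,15} = 1⊕0⊕0⊕1⊕1⊕0⊕0 = 1
p2 = XOR of data positions {3,6,7,10,11,14,15} = 1⊕0⊕0⊕0⊕1⊕1⊕0 = 1
p4 = XOR of data positions {5,6,7,12,13,14,15} = 0⊕0⊕0⊕0⊕0⊕1⊕0 = 1
p8 = XOR of data positions {9,10,11,12,13,14,15} = 1⊕0⊕1⊕0⊕0⊕1⊕0 = 1
Parity bits p1,p2,p4,p8 = 1111

1111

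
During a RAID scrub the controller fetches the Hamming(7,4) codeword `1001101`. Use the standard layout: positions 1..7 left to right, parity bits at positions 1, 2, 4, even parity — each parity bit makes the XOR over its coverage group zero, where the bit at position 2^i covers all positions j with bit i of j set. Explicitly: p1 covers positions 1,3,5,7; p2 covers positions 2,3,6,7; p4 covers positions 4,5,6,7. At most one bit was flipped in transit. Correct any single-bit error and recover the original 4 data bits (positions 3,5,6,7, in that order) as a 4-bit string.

s1: b1⊕b3⊕b5⊕b7 = 1⊕0⊕1⊕1 = 1
s2: b2⊕b3⊕b6⊕b7 = 0⊕0⊕0⊕1 = 1
s4: b4⊕b5⊕b6⊕b7 = 1⊕1⊕0⊕1 = 1
Syndrome (s4...s1) = 111 → position 7.
Flip bit 7: corrected codeword = 1001100
Data bits at positions 3,5,6,7: 0100

0100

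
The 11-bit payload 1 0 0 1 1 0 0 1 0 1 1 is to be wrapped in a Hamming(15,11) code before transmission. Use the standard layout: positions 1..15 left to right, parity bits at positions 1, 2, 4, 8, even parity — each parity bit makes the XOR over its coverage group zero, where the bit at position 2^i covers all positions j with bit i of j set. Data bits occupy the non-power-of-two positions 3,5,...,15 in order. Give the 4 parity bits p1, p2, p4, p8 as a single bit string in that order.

Place data bits at non-power-of-two positions: b3=1, b5=0, b6=0, b7=1, b9=1, b10=0, b11=0, b12=1, b13=0, b14=1, b15=1.
p1 = XOR of data positions {3,5,7,9,11,13,15} = 1⊕0⊕1⊕1⊕0⊕0⊕1 = 0
p2 = XOR of data positions {3,6,7,10,11,14,15} = 1⊕0⊕1⊕0⊕0⊕1⊕1 = 0
p4 = XOR of data positions {5,6,7,12,13,14,15} = 0⊕0⊕1⊕1⊕0⊕1⊕1 = 0
p8 = XOR of data positions {9,10,11,12,13,14,15} = 1⊕0⊕0⊕1⊕0⊕1⊕1 = 0
Parity bits p1,p2,p4,p8 = 0000

0000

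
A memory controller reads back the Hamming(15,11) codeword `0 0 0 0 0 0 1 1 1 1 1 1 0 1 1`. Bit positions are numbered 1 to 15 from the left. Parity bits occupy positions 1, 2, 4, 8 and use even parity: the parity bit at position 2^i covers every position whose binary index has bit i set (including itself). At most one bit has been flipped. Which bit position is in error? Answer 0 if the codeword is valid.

10

s1: b1⊕b3⊕b5⊕b7⊕b9⊕b11⊕b13⊕b15 = 0⊕0⊕0⊕1⊕1⊕1⊕0⊕1 = 0
s2: b2⊕b3⊕b6⊕b7⊕b10⊕b11⊕b14⊕b15 = 0⊕0⊕0⊕1⊕1⊕1⊕1⊕1 = 1
s4: b4⊕b5⊕b6⊕b7⊕b12⊕b13⊕b14⊕b15 = 0⊕0⊕0⊕1⊕1⊕0⊕1⊕1 = 0
s8: b8⊕b9⊕b10⊕b11⊕b12⊕b13⊕b14⊕b15 = 1⊕1⊕1⊕1⊕1⊕0⊕1⊕1 = 1
Syndrome (s8...s1) = 1010 → position 10.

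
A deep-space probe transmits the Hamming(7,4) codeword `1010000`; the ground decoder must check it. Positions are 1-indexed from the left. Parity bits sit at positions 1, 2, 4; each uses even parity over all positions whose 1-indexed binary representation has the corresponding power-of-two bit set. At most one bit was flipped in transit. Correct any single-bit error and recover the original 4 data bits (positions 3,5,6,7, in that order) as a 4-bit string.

s1: b1⊕b3⊕b5⊕b7 = 1⊕1⊕0⊕0 = 0
s2: b2⊕b3⊕b6⊕b7 = 0⊕1⊕0⊕0 = 1
s4: b4⊕b5⊕b6⊕b7 = 0⊕0⊕0⊕0 = 0
Syndrome (s4...s1) = 010 → position 2.
Flip bit 2: corrected codeword = 1110000
Data bits at positions 3,5,6,7: 1000

1000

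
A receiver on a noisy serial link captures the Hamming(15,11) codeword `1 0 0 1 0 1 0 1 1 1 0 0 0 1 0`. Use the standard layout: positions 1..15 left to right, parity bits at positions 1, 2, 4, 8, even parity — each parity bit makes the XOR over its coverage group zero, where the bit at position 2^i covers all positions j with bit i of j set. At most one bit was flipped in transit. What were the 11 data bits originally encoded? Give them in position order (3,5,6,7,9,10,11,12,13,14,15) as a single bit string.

s1: b1⊕b3⊕b5⊕b7⊕b9⊕b11⊕b13⊕b15 = 1⊕0⊕0⊕0⊕1⊕0⊕0⊕0 = 0
s2: b2⊕b3⊕b6⊕b7⊕b10⊕b11⊕b14⊕b15 = 0⊕0⊕1⊕0⊕1⊕0⊕1⊕0 = 1
s4: b4⊕b5⊕b6⊕b7⊕b12⊕b13⊕b14⊕b15 = 1⊕0⊕1⊕0⊕0⊕0⊕1⊕0 = 1
s8: b8⊕b9⊕b10⊕b11⊕b12⊕b13⊕b14⊕b15 = 1⊕1⊕1⊕0⊕0⊕0⊕1⊕0 = 0
Syndrome (s8...s1) = 0110 → position 6.
Flip bit 6: corrected codeword = 100100011100010
Data bits at positions 3,5,6,7,9,10,11,12,13,14,15: 00001100010

00001100010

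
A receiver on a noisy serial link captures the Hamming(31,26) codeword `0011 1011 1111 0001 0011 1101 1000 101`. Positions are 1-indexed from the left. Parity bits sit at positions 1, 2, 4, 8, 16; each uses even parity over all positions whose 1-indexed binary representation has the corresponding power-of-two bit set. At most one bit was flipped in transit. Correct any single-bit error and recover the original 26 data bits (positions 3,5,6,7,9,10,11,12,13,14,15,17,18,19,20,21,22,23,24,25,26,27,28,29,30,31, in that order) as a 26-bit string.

s1: b1⊕b3⊕b5⊕b7⊕b9⊕b11⊕b13⊕b15⊕b17⊕b19⊕b21⊕b23⊕b25⊕b27⊕b29⊕b31 = 0⊕1⊕1⊕1⊕1⊕1⊕0⊕0⊕0⊕1⊕1⊕0⊕1⊕0⊕1⊕1 = 0
s2: b2⊕b3⊕b6⊕b7⊕b10⊕b11⊕b14⊕b15⊕b18⊕b19⊕b22⊕b23⊕b26⊕b27⊕b30⊕b31 = 0⊕1⊕0⊕1⊕1⊕1⊕0⊕0⊕0⊕1⊕1⊕0⊕0⊕0⊕0⊕1 = 1
s4: b4⊕b5⊕b6⊕b7⊕b12⊕b13⊕b14⊕b15⊕b20⊕b21⊕b22⊕b23⊕b28⊕b29⊕b30⊕b31 = 1⊕1⊕0⊕1⊕1⊕0⊕0⊕0⊕1⊕1⊕1⊕0⊕0⊕1⊕0⊕1 = 1
s8: b8⊕b9⊕b10⊕b11⊕b12⊕b13⊕b14⊕b15⊕b24⊕b25⊕b26⊕b27⊕b28⊕b29⊕b30⊕b31 = 1⊕1⊕1⊕1⊕1⊕0⊕0⊕0⊕1⊕1⊕0⊕0⊕0⊕1⊕0⊕1 = 1
s16: b16⊕b17⊕b18⊕b19⊕b20⊕b21⊕b22⊕b23⊕b24⊕b25⊕b26⊕b27⊕b28⊕b29⊕b30⊕b31 = 1⊕0⊕0⊕1⊕1⊕1⊕1⊕0⊕1⊕1⊕0⊕0⊕0⊕1⊕0⊕1 = 1
Syndrome (s16...s1) = 11110 → position 30.
Flip bit 30: corrected codeword = 0011101111110001001111011000111
Data bits at positions 3,5,6,7,9,10,11,12,13,14,15,17,18,19,20,21,22,23,24,25,26,27,28,29,30,31: 11011111000001111011000111

11011111000001111011000111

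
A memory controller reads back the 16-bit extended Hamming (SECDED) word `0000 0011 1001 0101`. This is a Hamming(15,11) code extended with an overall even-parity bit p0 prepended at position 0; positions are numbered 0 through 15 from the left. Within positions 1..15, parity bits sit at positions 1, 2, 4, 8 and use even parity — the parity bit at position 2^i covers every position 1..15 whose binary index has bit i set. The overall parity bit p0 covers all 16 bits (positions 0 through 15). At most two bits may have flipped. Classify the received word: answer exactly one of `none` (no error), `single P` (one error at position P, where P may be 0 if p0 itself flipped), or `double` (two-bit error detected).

s1: b1⊕b3⊕b5⊕b7⊕b9⊕b11⊕b13⊕b15 = 0⊕0⊕0⊕1⊕0⊕1⊕1⊕1 = 0
s2: b2⊕b3⊕b6⊕b7⊕b10⊕b11⊕b14⊕b15 = 0⊕0⊕1⊕1⊕0⊕1⊕0⊕1 = 0
s4: b4⊕b5⊕b6⊕b7⊕b12⊕b13⊕b14⊕b15 = 0⊕0⊕1⊕1⊕0⊕1⊕0⊕1 = 0
s8: b8⊕b9⊕b10⊕b11⊕b12⊕b13⊕b14⊕b15 = 1⊕0⊕0⊕1⊕0⊕1⊕0⊕1 = 0
Syndrome (s8...s1) = 0000 → position 0 (no error).
Overall parity (XOR of all 16 bits, including p0): 0⊕0⊕0⊕0⊕0⊕0⊕1⊕1⊕1⊕0⊕0⊕1⊕0⊕1⊕0⊕1 = 0
Overall=0, syndrome position=0 → no error.

none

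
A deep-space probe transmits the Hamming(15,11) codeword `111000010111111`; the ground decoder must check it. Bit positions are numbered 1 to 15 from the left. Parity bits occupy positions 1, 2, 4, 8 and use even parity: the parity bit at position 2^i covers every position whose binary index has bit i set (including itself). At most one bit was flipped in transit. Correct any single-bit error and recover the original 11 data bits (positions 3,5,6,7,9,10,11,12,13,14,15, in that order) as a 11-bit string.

s1: b1⊕b3⊕b5⊕b7⊕b9⊕b11⊕b13⊕b15 = 1⊕1⊕0⊕0⊕0⊕1⊕1⊕1 = 1
s2: b2⊕b3⊕b6⊕b7⊕b10⊕b11⊕b14⊕b15 = 1⊕1⊕0⊕0⊕1⊕1⊕1⊕1 = 0
s4: b4⊕b5⊕b6⊕b7⊕b12⊕b13⊕b14⊕b15 = 0⊕0⊕0⊕0⊕1⊕1⊕1⊕1 = 0
s8: b8⊕b9⊕b10⊕b11⊕b12⊕b13⊕b14⊕b15 = 1⊕0⊕1⊕1⊕1⊕1⊕1⊕1 = 1
Syndrome (s8...s1) = 1001 → position 9.
Flip bit 9: corrected codeword = 111000011111111
Data bits at positions 3,5,6,7,9,10,11,12,13,14,15: 10001111111

10001111111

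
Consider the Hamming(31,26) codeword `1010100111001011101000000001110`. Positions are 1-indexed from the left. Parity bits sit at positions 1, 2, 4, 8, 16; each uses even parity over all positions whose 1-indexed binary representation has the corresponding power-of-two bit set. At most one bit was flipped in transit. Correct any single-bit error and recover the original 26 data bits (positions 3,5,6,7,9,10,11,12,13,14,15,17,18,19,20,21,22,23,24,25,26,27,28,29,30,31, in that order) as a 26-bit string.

01001100101101000000001110

s1: b1⊕b3⊕b5⊕b7⊕b9⊕b11⊕b13⊕b15⊕b17⊕b19⊕b21⊕b23⊕b25⊕b27⊕b29⊕b31 = 1⊕1⊕1⊕0⊕1⊕0⊕1⊕1⊕1⊕1⊕0⊕0⊕0⊕0⊕1⊕0 = 1
s2: b2⊕b3⊕b6⊕b7⊕b10⊕b11⊕b14⊕b15⊕b18⊕b19⊕b22⊕b23⊕b26⊕b27⊕b30⊕b31 = 0⊕1⊕0⊕0⊕1⊕0⊕0⊕1⊕0⊕1⊕0⊕0⊕0⊕0⊕1⊕0 = 1
s4: b4⊕b5⊕b6⊕b7⊕b12⊕b13⊕b14⊕b15⊕b20⊕b21⊕b22⊕b23⊕b28⊕b29⊕b30⊕b31 = 0⊕1⊕0⊕0⊕0⊕1⊕0⊕1⊕0⊕0⊕0⊕0⊕1⊕1⊕1⊕0 = 0
s8: b8⊕b9⊕b10⊕b11⊕b12⊕b13⊕b14⊕b15⊕b24⊕b25⊕b26⊕b27⊕b28⊕b29⊕b30⊕b31 = 1⊕1⊕1⊕0⊕0⊕1⊕0⊕1⊕0⊕0⊕0⊕0⊕1⊕1⊕1⊕0 = 0
s16: b16⊕b17⊕b18⊕b19⊕b20⊕b21⊕b22⊕b23⊕b24⊕b25⊕b26⊕b27⊕b28⊕b29⊕b30⊕b31 = 1⊕1⊕0⊕1⊕0⊕0⊕0⊕0⊕0⊕0⊕0⊕0⊕1⊕1⊕1⊕0 = 0
Syndrome (s16...s1) = 00011 → position 3.
Flip bit 3: corrected codeword = 1000100111001011101000000001110
Data bits at positions 3,5,6,7,9,10,11,12,13,14,15,17,18,19,20,21,22,23,24,25,26,27,28,29,30,31: 01001100101101000000001110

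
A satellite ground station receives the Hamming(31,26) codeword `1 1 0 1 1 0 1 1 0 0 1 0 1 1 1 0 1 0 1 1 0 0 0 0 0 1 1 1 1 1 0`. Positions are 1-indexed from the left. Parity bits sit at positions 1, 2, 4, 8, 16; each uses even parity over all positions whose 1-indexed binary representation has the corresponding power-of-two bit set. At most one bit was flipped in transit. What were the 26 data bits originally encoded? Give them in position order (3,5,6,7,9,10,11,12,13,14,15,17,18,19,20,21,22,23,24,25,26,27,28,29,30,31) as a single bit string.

01010010111101100000111110

s1: b1⊕b3⊕b5⊕b7⊕b9⊕b11⊕b13⊕b15⊕b17⊕b19⊕b21⊕b23⊕b25⊕b27⊕b29⊕b31 = 1⊕0⊕1⊕1⊕0⊕1⊕1⊕1⊕1⊕1⊕0⊕0⊕0⊕1⊕1⊕0 = 0
s2: b2⊕b3⊕b6⊕b7⊕b10⊕b11⊕b14⊕b15⊕b18⊕b19⊕b22⊕b23⊕b26⊕b27⊕b30⊕b31 = 1⊕0⊕0⊕1⊕0⊕1⊕1⊕1⊕0⊕1⊕0⊕0⊕1⊕1⊕1⊕0 = 1
s4: b4⊕b5⊕b6⊕b7⊕b12⊕b13⊕b14⊕b15⊕b20⊕b21⊕b22⊕b23⊕b28⊕b29⊕b30⊕b31 = 1⊕1⊕0⊕1⊕0⊕1⊕1⊕1⊕1⊕0⊕0⊕0⊕1⊕1⊕1⊕0 = 0
s8: b8⊕b9⊕b10⊕b11⊕b12⊕b13⊕b14⊕b15⊕b24⊕b25⊕b26⊕b27⊕b28⊕b29⊕b30⊕b31 = 1⊕0⊕0⊕1⊕0⊕1⊕1⊕1⊕0⊕0⊕1⊕1⊕1⊕1⊕1⊕0 = 0
s16: b16⊕b17⊕b18⊕b19⊕b20⊕b21⊕b22⊕b23⊕b24⊕b25⊕b26⊕b27⊕b28⊕b29⊕b30⊕b31 = 0⊕1⊕0⊕1⊕1⊕0⊕0⊕0⊕0⊕0⊕1⊕1⊕1⊕1⊕1⊕0 = 0
Syndrome (s16...s1) = 00010 → position 2.
Flip bit 2: corrected codeword = 1001101100101110101100000111110
Data bits at positions 3,5,6,7,9,10,11,12,13,14,15,17,18,19,20,21,22,23,24,25,26,27,28,29,30,31: 01010010111101100000111110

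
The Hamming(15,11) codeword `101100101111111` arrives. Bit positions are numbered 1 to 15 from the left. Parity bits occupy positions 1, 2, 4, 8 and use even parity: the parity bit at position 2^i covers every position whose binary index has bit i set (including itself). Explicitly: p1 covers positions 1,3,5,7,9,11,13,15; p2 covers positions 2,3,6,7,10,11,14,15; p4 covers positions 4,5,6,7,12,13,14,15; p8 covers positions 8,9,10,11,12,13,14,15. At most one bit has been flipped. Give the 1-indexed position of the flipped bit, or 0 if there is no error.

9

s1: b1⊕b3⊕b5⊕b7⊕b9⊕b11⊕b13⊕b15 = 1⊕1⊕0⊕1⊕1⊕1⊕1⊕1 = 1
s2: b2⊕b3⊕b6⊕b7⊕b10⊕b11⊕b14⊕b15 = 0⊕1⊕0⊕1⊕1⊕1⊕1⊕1 = 0
s4: b4⊕b5⊕b6⊕b7⊕b12⊕b13⊕b14⊕b15 = 1⊕0⊕0⊕1⊕1⊕1⊕1⊕1 = 0
s8: b8⊕b9⊕b10⊕b11⊕b12⊕b13⊕b14⊕b15 = 0⊕1⊕1⊕1⊕1⊕1⊕1⊕1 = 1
Syndrome (s8...s1) = 1001 → position 9.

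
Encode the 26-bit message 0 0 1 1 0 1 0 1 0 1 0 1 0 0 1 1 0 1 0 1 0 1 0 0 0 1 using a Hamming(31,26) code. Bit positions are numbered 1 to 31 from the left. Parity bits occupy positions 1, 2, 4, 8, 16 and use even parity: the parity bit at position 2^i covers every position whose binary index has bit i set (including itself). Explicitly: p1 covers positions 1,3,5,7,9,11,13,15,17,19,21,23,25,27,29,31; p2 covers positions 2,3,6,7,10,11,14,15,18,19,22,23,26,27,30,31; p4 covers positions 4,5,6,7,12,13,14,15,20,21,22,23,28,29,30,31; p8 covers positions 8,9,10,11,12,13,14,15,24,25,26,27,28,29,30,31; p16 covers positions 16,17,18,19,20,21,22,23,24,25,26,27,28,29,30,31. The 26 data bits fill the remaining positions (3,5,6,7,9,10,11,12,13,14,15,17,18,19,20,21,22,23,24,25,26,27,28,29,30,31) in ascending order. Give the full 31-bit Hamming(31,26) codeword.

1100011001010101100110101010001

Place data bits at non-power-of-two positions: b3=0, b5=0, b6=1, b7=1, b9=0, b10=1, b11=0, b12=1, b13=0, b14=1, b15=0, b17=1, b18=0, b19=0, b20=1, b21=1, b22=0, b23=1, b24=0, b25=1, b26=0, b27=1, b28=0, b29=0, b30=0, b31=1.
p1 = XOR of data positions {3,5,7,9,11,13,15,17,19,21,23,25,27,29,31} = 0⊕0⊕1⊕0⊕0⊕0⊕0⊕1⊕0⊕1⊕1⊕1⊕1⊕0⊕1 = 1
p2 = XOR of data positions {3,6,7,10,11,14,15,18,19,22,23,26,27,30,31} = 0⊕1⊕1⊕1⊕0⊕1⊕0⊕0⊕0⊕0⊕1⊕0⊕1⊕0⊕1 = 1
p4 = XOR of data positions {5,6,7,12,13,14,15,20,21,22,23,28,29,30,31} = 0⊕1⊕1⊕1⊕0⊕1⊕0⊕1⊕1⊕0⊕1⊕0⊕0⊕0⊕1 = 0
p8 = XOR of data positions {9,10,11,12,13,14,15,24,25,26,27,28,29,30,31} = 0⊕1⊕0⊕1⊕0⊕1⊕0⊕0⊕1⊕0⊕1⊕0⊕0⊕0⊕1 = 0
p16 = XOR of data positions {17,18,19,20,21,22,23,24,25,26,27,28,29,30,31} = 1⊕0⊕0⊕1⊕1⊕0⊕1⊕0⊕1⊕0⊕1⊕0⊕0⊕0⊕1 = 1
Codeword b1..b31 = 1100011001010101100110101010001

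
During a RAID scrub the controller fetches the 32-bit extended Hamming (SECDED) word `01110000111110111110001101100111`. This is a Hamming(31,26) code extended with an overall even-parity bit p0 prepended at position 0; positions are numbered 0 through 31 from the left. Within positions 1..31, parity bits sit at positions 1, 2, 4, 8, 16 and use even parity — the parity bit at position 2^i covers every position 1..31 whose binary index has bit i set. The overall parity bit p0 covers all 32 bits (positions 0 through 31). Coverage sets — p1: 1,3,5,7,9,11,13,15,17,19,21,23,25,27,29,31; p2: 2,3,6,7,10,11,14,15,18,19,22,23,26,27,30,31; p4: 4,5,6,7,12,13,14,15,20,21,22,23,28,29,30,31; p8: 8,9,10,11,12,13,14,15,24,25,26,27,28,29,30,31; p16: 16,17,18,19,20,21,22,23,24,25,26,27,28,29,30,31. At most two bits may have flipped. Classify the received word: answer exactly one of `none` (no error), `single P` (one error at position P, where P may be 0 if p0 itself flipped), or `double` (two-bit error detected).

none

s1: b1⊕b3⊕b5⊕b7⊕b9⊕b11⊕b13⊕b15⊕b17⊕b19⊕b21⊕b23⊕b25⊕b27⊕b29⊕b31 = 1⊕1⊕0⊕0⊕1⊕1⊕0⊕1⊕1⊕0⊕0⊕1⊕1⊕0⊕1⊕1 = 0
s2: b2⊕b3⊕b6⊕b7⊕b10⊕b11⊕b14⊕b15⊕b18⊕b19⊕b22⊕b23⊕b26⊕b27⊕b30⊕b31 = 1⊕1⊕0⊕0⊕1⊕1⊕1⊕1⊕1⊕0⊕1⊕1⊕1⊕0⊕1⊕1 = 0
s4: b4⊕b5⊕b6⊕b7⊕b12⊕b13⊕b14⊕b15⊕b20⊕b21⊕b22⊕b23⊕b28⊕b29⊕b30⊕b31 = 0⊕0⊕0⊕0⊕1⊕0⊕1⊕1⊕0⊕0⊕1⊕1⊕0⊕1⊕1⊕1 = 0
s8: b8⊕b9⊕b10⊕b11⊕b12⊕b13⊕b14⊕b15⊕b24⊕b25⊕b26⊕b27⊕b28⊕b29⊕b30⊕b31 = 1⊕1⊕1⊕1⊕1⊕0⊕1⊕1⊕0⊕1⊕1⊕0⊕0⊕1⊕1⊕1 = 0
s16: b16⊕b17⊕b18⊕b19⊕b20⊕b21⊕b22⊕b23⊕b24⊕b25⊕b26⊕b27⊕b28⊕b29⊕b30⊕b31 = 1⊕1⊕1⊕0⊕0⊕0⊕1⊕1⊕0⊕1⊕1⊕0⊕0⊕1⊕1⊕1 = 0
Syndrome (s16...s1) = 00000 → position 0 (no error).
Overall parity (XOR of all 32 bits, including p0): 0⊕1⊕1⊕1⊕0⊕0⊕0⊕0⊕1⊕1⊕1⊕1⊕1⊕0⊕1⊕1⊕1⊕1⊕1⊕0⊕0⊕0⊕1⊕1⊕0⊕1⊕1⊕0⊕0⊕1⊕1⊕1 = 0
Overall=0, syndrome position=0 → no error.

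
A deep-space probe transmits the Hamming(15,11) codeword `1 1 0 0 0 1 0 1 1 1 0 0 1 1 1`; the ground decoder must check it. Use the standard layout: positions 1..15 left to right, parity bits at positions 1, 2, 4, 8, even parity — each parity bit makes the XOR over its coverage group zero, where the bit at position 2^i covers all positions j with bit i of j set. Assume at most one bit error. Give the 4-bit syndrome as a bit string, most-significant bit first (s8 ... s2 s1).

s1: b1⊕b3⊕b5⊕b7⊕b9⊕b11⊕b13⊕b15 = 1⊕0⊕0⊕0⊕1⊕0⊕1⊕1 = 0
s2: b2⊕b3⊕b6⊕b7⊕b10⊕b11⊕b14⊕b15 = 1⊕0⊕1⊕0⊕1⊕0⊕1⊕1 = 1
s4: b4⊕b5⊕b6⊕b7⊕b12⊕b13⊕b14⊕b15 = 0⊕0⊕1⊕0⊕0⊕1⊕1⊕1 = 0
s8: b8⊕b9⊕b10⊕b11⊕b12⊕b13⊕b14⊕b15 = 1⊕1⊕1⊕0⊕0⊕1⊕1⊕1 = 0
Syndrome (s8...s1) = 0010 → position 2.

0010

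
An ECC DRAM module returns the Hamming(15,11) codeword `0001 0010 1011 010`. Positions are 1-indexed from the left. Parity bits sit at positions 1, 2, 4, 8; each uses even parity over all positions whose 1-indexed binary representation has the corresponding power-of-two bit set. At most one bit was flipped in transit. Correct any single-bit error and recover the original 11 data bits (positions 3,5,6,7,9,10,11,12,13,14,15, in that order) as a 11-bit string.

s1: b1⊕b3⊕b5⊕b7⊕b9⊕b11⊕b13⊕b15 = 0⊕0⊕0⊕1⊕1⊕1⊕0⊕0 = 1
s2: b2⊕b3⊕b6⊕b7⊕b10⊕b11⊕b14⊕b15 = 0⊕0⊕0⊕1⊕0⊕1⊕1⊕0 = 1
s4: b4⊕b5⊕b6⊕b7⊕b12⊕b13⊕b14⊕b15 = 1⊕0⊕0⊕1⊕1⊕0⊕1⊕0 = 0
s8: b8⊕b9⊕b10⊕b11⊕b12⊕b13⊕b14⊕b15 = 0⊕1⊕0⊕1⊕1⊕0⊕1⊕0 = 0
Syndrome (s8...s1) = 0011 → position 3.
Flip bit 3: corrected codeword = 001100101011010
Data bits at positions 3,5,6,7,9,10,11,12,13,14,15: 10011011010

10011011010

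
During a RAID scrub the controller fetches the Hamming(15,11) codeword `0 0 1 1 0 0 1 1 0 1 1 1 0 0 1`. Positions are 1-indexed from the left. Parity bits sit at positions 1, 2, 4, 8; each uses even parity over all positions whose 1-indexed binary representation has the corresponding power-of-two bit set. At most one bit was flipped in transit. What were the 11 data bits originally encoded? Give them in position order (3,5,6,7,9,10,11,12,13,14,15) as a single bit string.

s1: b1⊕b3⊕b5⊕b7⊕b9⊕b11⊕b13⊕b15 = 0⊕1⊕0⊕1⊕0⊕1⊕0⊕1 = 0
s2: b2⊕b3⊕b6⊕b7⊕b10⊕b11⊕b14⊕b15 = 0⊕1⊕0⊕1⊕1⊕1⊕0⊕1 = 1
s4: b4⊕b5⊕b6⊕b7⊕b12⊕b13⊕b14⊕b15 = 1⊕0⊕0⊕1⊕1⊕0⊕0⊕1 = 0
s8: b8⊕b9⊕b10⊕b11⊕b12⊕b13⊕b14⊕b15 = 1⊕0⊕1⊕1⊕1⊕0⊕0⊕1 = 1
Syndrome (s8...s1) = 1010 → position 10.
Flip bit 10: corrected codeword = 001100110011001
Data bits at positions 3,5,6,7,9,10,11,12,13,14,15: 10010011001

10010011001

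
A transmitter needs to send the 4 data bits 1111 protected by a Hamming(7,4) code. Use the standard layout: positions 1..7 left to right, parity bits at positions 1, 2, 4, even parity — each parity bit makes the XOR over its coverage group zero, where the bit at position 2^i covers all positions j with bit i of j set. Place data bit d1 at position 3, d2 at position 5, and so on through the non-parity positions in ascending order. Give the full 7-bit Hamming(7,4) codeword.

Place data bits at non-power-of-two positions: b3=1, b5=1, b6=1, b7=1.
p1 = XOR of data positions {3,5,7} = 1⊕1⊕1 = 1
p2 = XOR of data positions {3,6,7} = 1⊕1⊕1 = 1
p4 = XOR of data positions {5,6,7} = 1⊕1⊕1 = 1
Codeword b1..b7 = 1111111

1111111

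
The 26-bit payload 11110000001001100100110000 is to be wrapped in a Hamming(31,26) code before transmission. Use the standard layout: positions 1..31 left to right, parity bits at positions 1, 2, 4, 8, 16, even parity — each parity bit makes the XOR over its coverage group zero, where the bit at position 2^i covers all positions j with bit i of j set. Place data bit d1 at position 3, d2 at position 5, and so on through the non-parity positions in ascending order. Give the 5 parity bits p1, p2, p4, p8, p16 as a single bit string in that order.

Place data bits at non-power-of-two positions: b3=1, b5=1, b6=1, b7=1, b9=0, b10=0, b11=0, b12=0, b13=0, b14=0, b15=1, b17=0, b18=0, b19=1, b20=1, b21=0, b22=0, b23=1, b24=0, b25=0, b26=1, b27=1, b28=0, b29=0, b30=0, b31=0.
p1 = XOR of data positions {3,5,7,9,11,13,15,17,19,21,23,25,27,29,31} = 1⊕1⊕1⊕0⊕0⊕0⊕1⊕0⊕1⊕0⊕1⊕0⊕1⊕0⊕0 = 1
p2 = XOR of data positions {3,6,7,10,11,14,15,18,19,22,23,26,27,30,31} = 1⊕1⊕1⊕0⊕0⊕0⊕1⊕0⊕1⊕0⊕1⊕1⊕1⊕0⊕0 = 0
p4 = XOR of data positions {5,6,7,12,13,14,15,20,21,22,23,28,29,30,31} = 1⊕1⊕1⊕0⊕0⊕0⊕1⊕1⊕0⊕0⊕1⊕0⊕0⊕0⊕0 = 0
p8 = XOR of data positions {9,10,11,12,13,14,15,24,25,26,27,28,29,30,31} = 0⊕0⊕0⊕0⊕0⊕0⊕1⊕0⊕0⊕1⊕1⊕0⊕0⊕0⊕0 = 1
p16 = XOR of data positions {17,18,19,20,21,22,23,24,25,26,27,28,29,30,31} = 0⊕0⊕1⊕1⊕0⊕0⊕1⊕0⊕0⊕1⊕1⊕0⊕0⊕0⊕0 = 1
Parity bits p1,p2,p4,p8,p16 = 10011

10011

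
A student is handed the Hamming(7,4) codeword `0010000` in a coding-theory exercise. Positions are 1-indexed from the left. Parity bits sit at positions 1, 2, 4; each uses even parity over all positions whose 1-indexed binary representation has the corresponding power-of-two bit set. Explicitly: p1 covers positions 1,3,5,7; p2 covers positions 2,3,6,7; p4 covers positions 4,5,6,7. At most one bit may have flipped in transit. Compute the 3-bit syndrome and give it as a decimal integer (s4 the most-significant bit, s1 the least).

s1: b1⊕b3⊕b5⊕b7 = 0⊕1⊕0⊕0 = 1
s2: b2⊕b3⊕b6⊕b7 = 0⊕1⊕0⊕0 = 1
s4: b4⊕b5⊕b6⊕b7 = 0⊕0⊕0⊕0 = 0
Syndrome (s4...s1) = 011 → position 3.

3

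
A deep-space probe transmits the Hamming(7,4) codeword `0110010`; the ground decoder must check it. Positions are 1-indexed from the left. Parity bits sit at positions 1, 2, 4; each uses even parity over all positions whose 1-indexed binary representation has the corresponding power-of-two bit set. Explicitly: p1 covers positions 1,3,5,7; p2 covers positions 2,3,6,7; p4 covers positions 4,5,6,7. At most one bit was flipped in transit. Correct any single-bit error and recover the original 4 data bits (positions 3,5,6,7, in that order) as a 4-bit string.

1011

s1: b1⊕b3⊕b5⊕b7 = 0⊕1⊕0⊕0 = 1
s2: b2⊕b3⊕b6⊕b7 = 1⊕1⊕1⊕0 = 1
s4: b4⊕b5⊕b6⊕b7 = 0⊕0⊕1⊕0 = 1
Syndrome (s4...s1) = 111 → position 7.
Flip bit 7: corrected codeword = 0110011
Data bits at positions 3,5,6,7: 1011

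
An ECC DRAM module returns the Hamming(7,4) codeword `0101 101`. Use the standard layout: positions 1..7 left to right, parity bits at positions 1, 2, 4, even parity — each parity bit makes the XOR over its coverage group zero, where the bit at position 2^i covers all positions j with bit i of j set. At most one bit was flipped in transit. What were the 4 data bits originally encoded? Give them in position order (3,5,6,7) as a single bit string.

0101

s1: b1⊕b3⊕b5⊕b7 = 0⊕0⊕1⊕1 = 0
s2: b2⊕b3⊕b6⊕b7 = 1⊕0⊕0⊕1 = 0
s4: b4⊕b5⊕b6⊕b7 = 1⊕1⊕0⊕1 = 1
Syndrome (s4...s1) = 100 → position 4.
Flip bit 4: corrected codeword = 0100101
Data bits at positions 3,5,6,7: 0101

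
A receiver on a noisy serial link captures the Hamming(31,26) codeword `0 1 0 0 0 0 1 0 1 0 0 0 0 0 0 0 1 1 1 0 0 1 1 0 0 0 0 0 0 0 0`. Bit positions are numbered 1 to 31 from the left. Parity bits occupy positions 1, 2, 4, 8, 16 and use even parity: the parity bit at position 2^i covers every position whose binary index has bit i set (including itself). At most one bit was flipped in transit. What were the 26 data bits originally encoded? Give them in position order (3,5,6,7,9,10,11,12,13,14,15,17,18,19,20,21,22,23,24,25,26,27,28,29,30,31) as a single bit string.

s1: b1⊕b3⊕b5⊕b7⊕b9⊕b11⊕b13⊕b15⊕b17⊕b19⊕b21⊕b23⊕b25⊕b27⊕b29⊕b31 = 0⊕0⊕0⊕1⊕1⊕0⊕0⊕0⊕1⊕1⊕0⊕1⊕0⊕0⊕0⊕0 = 1
s2: b2⊕b3⊕b6⊕b7⊕b10⊕b11⊕b14⊕b15⊕b18⊕b19⊕b22⊕b23⊕b26⊕b27⊕b30⊕b31 = 1⊕0⊕0⊕1⊕0⊕0⊕0⊕0⊕1⊕1⊕1⊕1⊕0⊕0⊕0⊕0 = 0
s4: b4⊕b5⊕b6⊕b7⊕b12⊕b13⊕b14⊕b15⊕b20⊕b21⊕b22⊕b23⊕b28⊕b29⊕b30⊕b31 = 0⊕0⊕0⊕1⊕0⊕0⊕0⊕0⊕0⊕0⊕1⊕1⊕0⊕0⊕0⊕0 = 1
s8: b8⊕b9⊕b10⊕b11⊕b12⊕b13⊕b14⊕b15⊕b24⊕b25⊕b26⊕b27⊕b28⊕b29⊕b30⊕b31 = 0⊕1⊕0⊕0⊕0⊕0⊕0⊕0⊕0⊕0⊕0⊕0⊕0⊕0⊕0⊕0 = 1
s16: b16⊕b17⊕b18⊕b19⊕b20⊕b21⊕b22⊕b23⊕b24⊕b25⊕b26⊕b27⊕b28⊕b29⊕b30⊕b31 = 0⊕1⊕1⊕1⊕0⊕0⊕1⊕1⊕0⊕0⊕0⊕0⊕0⊕0⊕0⊕0 = 1
Syndrome (s16...s1) = 11101 → position 29.
Flip bit 29: corrected codeword = 0100001010000000111001100000100
Data bits at positions 3,5,6,7,9,10,11,12,13,14,15,17,18,19,20,21,22,23,24,25,26,27,28,29,30,31: 00011000000111001100000100

00011000000111001100000100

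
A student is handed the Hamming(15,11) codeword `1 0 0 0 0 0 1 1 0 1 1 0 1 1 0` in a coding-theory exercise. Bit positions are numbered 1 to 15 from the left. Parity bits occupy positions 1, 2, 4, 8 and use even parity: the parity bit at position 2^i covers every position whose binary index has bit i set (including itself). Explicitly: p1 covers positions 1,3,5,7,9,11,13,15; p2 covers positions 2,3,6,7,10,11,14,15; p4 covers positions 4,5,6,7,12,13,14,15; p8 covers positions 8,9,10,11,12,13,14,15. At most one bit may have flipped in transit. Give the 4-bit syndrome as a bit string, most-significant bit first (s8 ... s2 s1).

1100

s1: b1⊕b3⊕b5⊕b7⊕b9⊕b11⊕b13⊕b15 = 1⊕0⊕0⊕1⊕0⊕1⊕1⊕0 = 0
s2: b2⊕b3⊕b6⊕b7⊕b10⊕b11⊕b14⊕b15 = 0⊕0⊕0⊕1⊕1⊕1⊕1⊕0 = 0
s4: b4⊕b5⊕b6⊕b7⊕b12⊕b13⊕b14⊕b15 = 0⊕0⊕0⊕1⊕0⊕1⊕1⊕0 = 1
s8: b8⊕b9⊕b10⊕b11⊕b12⊕b13⊕b14⊕b15 = 1⊕0⊕1⊕1⊕0⊕1⊕1⊕0 = 1
Syndrome (s8...s1) = 1100 → position 12.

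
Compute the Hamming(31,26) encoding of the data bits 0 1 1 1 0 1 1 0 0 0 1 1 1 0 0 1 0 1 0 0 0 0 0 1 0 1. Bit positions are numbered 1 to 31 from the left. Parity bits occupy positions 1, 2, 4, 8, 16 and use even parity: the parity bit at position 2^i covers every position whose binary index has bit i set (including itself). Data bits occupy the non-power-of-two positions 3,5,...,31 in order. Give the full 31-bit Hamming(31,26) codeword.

1000111101100010110010100000101

Place data bits at non-power-of-two positions: b3=0, b5=1, b6=1, b7=1, b9=0, b10=1, b11=1, b12=0, b13=0, b14=0, b15=1, b17=1, b18=1, b19=0, b20=0, b21=1, b22=0, b23=1, b24=0, b25=0, b26=0, b27=0, b28=0, b29=1, b30=0, b31=1.
p1 = XOR of data positions {3,5,7,9,11,13,15,17,19,21,23,25,27,29,31} = 0⊕1⊕1⊕0⊕1⊕0⊕1⊕1⊕0⊕1⊕1⊕0⊕0⊕1⊕1 = 1
p2 = XOR of data positions {3,6,7,10,11,14,15,18,19,22,23,26,27,30,31} = 0⊕1⊕1⊕1⊕1⊕0⊕1⊕1⊕0⊕0⊕1⊕0⊕0⊕0⊕1 = 0
p4 = XOR of data positions {5,6,7,12,13,14,15,20,21,22,23,28,29,30,31} = 1⊕1⊕1⊕0⊕0⊕0⊕1⊕0⊕1⊕0⊕1⊕0⊕1⊕0⊕1 = 0
p8 = XOR of data positions {9,10,11,12,13,14,15,24,25,26,27,28,29,30,31} = 0⊕1⊕1⊕0⊕0⊕0⊕1⊕0⊕0⊕0⊕0⊕0⊕1⊕0⊕1 = 1
p16 = XOR of data positions {17,18,19,20,21,22,23,24,25,26,27,28,29,30,31} = 1⊕1⊕0⊕0⊕1⊕0⊕1⊕0⊕0⊕0⊕0⊕0⊕1⊕0⊕1 = 0
Codeword b1..b31 = 1000111101100010110010100000101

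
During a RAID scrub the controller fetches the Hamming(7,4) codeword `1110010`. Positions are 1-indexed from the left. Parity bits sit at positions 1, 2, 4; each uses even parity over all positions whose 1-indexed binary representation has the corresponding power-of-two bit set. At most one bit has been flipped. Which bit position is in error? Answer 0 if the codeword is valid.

s1: b1⊕b3⊕b5⊕b7 = 1⊕1⊕0⊕0 = 0
s2: b2⊕b3⊕b6⊕b7 = 1⊕1⊕1⊕0 = 1
s4: b4⊕b5⊕b6⊕b7 = 0⊕0⊕1⊕0 = 1
Syndrome (s4...s1) = 110 → position 6.

6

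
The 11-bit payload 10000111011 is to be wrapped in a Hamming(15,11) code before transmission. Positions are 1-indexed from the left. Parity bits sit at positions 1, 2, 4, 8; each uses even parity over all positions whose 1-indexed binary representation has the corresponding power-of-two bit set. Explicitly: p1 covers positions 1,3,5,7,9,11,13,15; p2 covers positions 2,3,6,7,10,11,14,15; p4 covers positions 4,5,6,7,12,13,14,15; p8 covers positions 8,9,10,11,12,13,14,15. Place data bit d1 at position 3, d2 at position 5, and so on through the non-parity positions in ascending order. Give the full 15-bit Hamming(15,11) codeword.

Place data bits at non-power-of-two positions: b3=1, b5=0, b6=0, b7=0, b9=0, b10=1, b11=1, b12=1, b13=0, b14=1, b15=1.
p1 = XOR of data positions {3,5,7,9,11,13,15} = 1⊕0⊕0⊕0⊕1⊕0⊕1 = 1
p2 = XOR of data positions {3,6,7,10,11,14,15} = 1⊕0⊕0⊕1⊕1⊕1⊕1 = 1
p4 = XOR of data positions {5,6,7,12,13,14,15} = 0⊕0⊕0⊕1⊕0⊕1⊕1 = 1
p8 = XOR of data positions {9,10,11,12,13,14,15} = 0⊕1⊕1⊕1⊕0⊕1⊕1 = 1
Codeword b1..b15 = 111100010111011

111100010111011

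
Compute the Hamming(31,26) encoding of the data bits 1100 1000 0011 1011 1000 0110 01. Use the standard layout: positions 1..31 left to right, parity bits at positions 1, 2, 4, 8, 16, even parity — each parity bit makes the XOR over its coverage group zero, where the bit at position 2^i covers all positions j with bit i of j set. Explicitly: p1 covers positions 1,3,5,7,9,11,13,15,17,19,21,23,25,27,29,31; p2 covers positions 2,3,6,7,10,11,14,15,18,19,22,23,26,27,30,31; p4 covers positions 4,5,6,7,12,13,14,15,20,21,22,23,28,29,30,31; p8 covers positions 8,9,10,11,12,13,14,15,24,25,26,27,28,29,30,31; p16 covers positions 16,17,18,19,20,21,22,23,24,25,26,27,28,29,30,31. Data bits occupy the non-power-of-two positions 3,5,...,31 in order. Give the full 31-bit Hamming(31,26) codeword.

0011100110000010110111000011001

Place data bits at non-power-of-two positions: b3=1, b5=1, b6=0, b7=0, b9=1, b10=0, b11=0, b12=0, b13=0, b14=0, b15=1, b17=1, b18=1, b19=0, b20=1, b21=1, b22=1, b23=0, b24=0, b25=0, b26=0, b27=1, b28=1, b29=0, b30=0, b31=1.
p1 = XOR of data positions {3,5,7,9,11,13,15,17,19,21,23,25,27,29,31} = 1⊕1⊕0⊕1⊕0⊕0⊕1⊕1⊕0⊕1⊕0⊕0⊕1⊕0⊕1 = 0
p2 = XOR of data positions {3,6,7,10,11,14,15,18,19,22,23,26,27,30,31} = 1⊕0⊕0⊕0⊕0⊕0⊕1⊕1⊕0⊕1⊕0⊕0⊕1⊕0⊕1 = 0
p4 = XOR of data positions {5,6,7,12,13,14,15,20,21,22,23,28,29,30,31} = 1⊕0⊕0⊕0⊕0⊕0⊕1⊕1⊕1⊕1⊕0⊕1⊕0⊕0⊕1 = 1
p8 = XOR of data positions {9,10,11,12,13,14,15,24,25,26,27,28,29,30,31} = 1⊕0⊕0⊕0⊕0⊕0⊕1⊕0⊕0⊕0⊕1⊕1⊕0⊕0⊕1 = 1
p16 = XOR of data positions {17,18,19,20,21,22,23,24,25,26,27,28,29,30,31} = 1⊕1⊕0⊕1⊕1⊕1⊕0⊕0⊕0⊕0⊕1⊕1⊕0⊕0⊕1 = 0
Codeword b1..b31 = 0011100110000010110111000011001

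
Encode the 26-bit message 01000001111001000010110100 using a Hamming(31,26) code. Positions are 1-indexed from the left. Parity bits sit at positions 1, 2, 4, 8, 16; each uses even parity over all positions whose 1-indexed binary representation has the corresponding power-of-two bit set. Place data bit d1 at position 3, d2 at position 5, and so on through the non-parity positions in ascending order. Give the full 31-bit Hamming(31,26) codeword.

0100100000011111001000010110100

Place data bits at non-power-of-two positions: b3=0, b5=1, b6=0, b7=0, b9=0, b10=0, b11=0, b12=1, b13=1, b14=1, b15=1, b17=0, b18=0, b19=1, b20=0, b21=0, b22=0, b23=0, b24=1, b25=0, b26=1, b27=1, b28=0, b29=1, b30=0, b31=0.
p1 = XOR of data positions {3,5,7,9,11,13,15,17,19,21,23,25,27,29,31} = 0⊕1⊕0⊕0⊕0⊕1⊕1⊕0⊕1⊕0⊕0⊕0⊕1⊕1⊕0 = 0
p2 = XOR of data positions {3,6,7,10,11,14,15,18,19,22,23,26,27,30,31} = 0⊕0⊕0⊕0⊕0⊕1⊕1⊕0⊕1⊕0⊕0⊕1⊕1⊕0⊕0 = 1
p4 = XOR of data positions {5,6,7,12,13,14,15,20,21,22,23,28,29,30,31} = 1⊕0⊕0⊕1⊕1⊕1⊕1⊕0⊕0⊕0⊕0⊕0⊕1⊕0⊕0 = 0
p8 = XOR of data positions {9,10,11,12,13,14,15,24,25,26,27,28,29,30,31} = 0⊕0⊕0⊕1⊕1⊕1⊕1⊕1⊕0⊕1⊕1⊕0⊕1⊕0⊕0 = 0
p16 = XOR of data positions {17,18,19,20,21,22,23,24,25,26,27,28,29,30,31} = 0⊕0⊕1⊕0⊕0⊕0⊕0⊕1⊕0⊕1⊕1⊕0⊕1⊕0⊕0 = 1
Codeword b1..b31 = 0100100000011111001000010110100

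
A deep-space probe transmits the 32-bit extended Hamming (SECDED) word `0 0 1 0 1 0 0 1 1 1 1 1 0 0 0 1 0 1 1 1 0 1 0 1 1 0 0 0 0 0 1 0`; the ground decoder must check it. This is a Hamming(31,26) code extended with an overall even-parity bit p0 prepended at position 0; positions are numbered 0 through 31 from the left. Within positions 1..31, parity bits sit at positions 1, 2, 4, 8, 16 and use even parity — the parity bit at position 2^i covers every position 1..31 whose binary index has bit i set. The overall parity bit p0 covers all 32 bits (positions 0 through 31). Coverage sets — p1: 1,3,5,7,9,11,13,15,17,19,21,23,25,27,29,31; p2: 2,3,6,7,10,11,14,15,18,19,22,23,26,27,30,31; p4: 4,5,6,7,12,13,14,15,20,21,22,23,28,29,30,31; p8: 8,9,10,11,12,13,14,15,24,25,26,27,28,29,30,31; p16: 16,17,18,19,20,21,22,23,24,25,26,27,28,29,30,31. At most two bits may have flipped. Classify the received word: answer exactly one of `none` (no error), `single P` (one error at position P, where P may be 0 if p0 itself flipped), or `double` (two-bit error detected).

single 26

s1: b1⊕b3⊕b5⊕b7⊕b9⊕b11⊕b13⊕b15⊕b17⊕b19⊕b21⊕b23⊕b25⊕b27⊕b29⊕b31 = 0⊕0⊕0⊕1⊕1⊕1⊕0⊕1⊕1⊕1⊕1⊕1⊕0⊕0⊕0⊕0 = 0
s2: b2⊕b3⊕b6⊕b7⊕b10⊕b11⊕b14⊕b15⊕b18⊕b19⊕b22⊕b23⊕b26⊕b27⊕b30⊕b31 = 1⊕0⊕0⊕1⊕1⊕1⊕0⊕1⊕1⊕1⊕0⊕1⊕0⊕0⊕1⊕0 = 1
s4: b4⊕b5⊕b6⊕b7⊕b12⊕b13⊕b14⊕b15⊕b20⊕b21⊕b22⊕b23⊕b28⊕b29⊕b30⊕b31 = 1⊕0⊕0⊕1⊕0⊕0⊕0⊕1⊕0⊕1⊕0⊕1⊕0⊕0⊕1⊕0 = 0
s8: b8⊕b9⊕b10⊕b11⊕b12⊕b13⊕b14⊕b15⊕b24⊕b25⊕b26⊕b27⊕b28⊕b29⊕b30⊕b31 = 1⊕1⊕1⊕1⊕0⊕0⊕0⊕1⊕1⊕0⊕0⊕0⊕0⊕0⊕1⊕0 = 1
s16: b16⊕b17⊕b18⊕b19⊕b20⊕b21⊕b22⊕b23⊕b24⊕b25⊕b26⊕b27⊕b28⊕b29⊕b30⊕b31 = 0⊕1⊕1⊕1⊕0⊕1⊕0⊕1⊕1⊕0⊕0⊕0⊕0⊕0⊕1⊕0 = 1
Syndrome (s16...s1) = 11010 → position 26.
Overall parity (XOR of all 32 bits, including p0): 0⊕0⊕1⊕0⊕1⊕0⊕0⊕1⊕1⊕1⊕1⊕1⊕0⊕0⊕0⊕1⊕0⊕1⊕1⊕1⊕0⊕1⊕0⊕1⊕1⊕0⊕0⊕0⊕0⊕0⊕1⊕0 = 1
Overall=1, syndrome position=26 → single-bit error at position 26.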